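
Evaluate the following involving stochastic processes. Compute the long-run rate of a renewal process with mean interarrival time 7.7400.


Long-run renewal rate = 1/E(X)
= 1/7.7400
= 0.1292

0.1292


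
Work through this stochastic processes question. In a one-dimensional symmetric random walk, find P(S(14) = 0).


P(S(14) = 0) = C(14,7) / 4^7
= 3432 / 16384
= 0.2095

0.2095


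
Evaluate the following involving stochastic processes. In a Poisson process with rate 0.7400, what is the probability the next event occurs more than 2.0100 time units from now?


P(X > t) = exp(-lambda * t)
= exp(-0.7400 * 2.0100)
= exp(-1.4874) = 0.2260

0.2260


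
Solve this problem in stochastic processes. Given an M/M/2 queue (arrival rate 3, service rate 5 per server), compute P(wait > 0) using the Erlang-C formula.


a = lambda/mu = 0.6000
rho = a/c = 0.3000
Erlang-C formula applied:
C(c,a) = 0.1385

0.1385


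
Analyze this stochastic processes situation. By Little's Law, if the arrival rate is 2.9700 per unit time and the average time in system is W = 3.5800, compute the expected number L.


Little's Law: L = lambda * W
= 2.9700 * 3.5800
= 10.6326

10.6326


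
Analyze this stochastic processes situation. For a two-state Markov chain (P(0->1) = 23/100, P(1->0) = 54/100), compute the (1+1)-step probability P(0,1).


P^2 = P^1 * P^1
Computing via matrix multiplication of the transition matrix.
Entry (0,1) of P^2 = 0.2829

0.2829


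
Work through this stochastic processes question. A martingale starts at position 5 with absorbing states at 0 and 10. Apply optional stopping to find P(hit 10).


By optional stopping theorem: E(M at tau) = M(0) = 5
P(hit 10)*10 + P(hit 0)*0 = 5
P(hit 10) = (5 - 0)/(10 - 0) = 1/2 = 0.5000

0.5000


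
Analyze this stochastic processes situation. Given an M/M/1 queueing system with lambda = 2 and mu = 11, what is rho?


rho = lambda/mu
= 2/11
= 0.1818

0.1818


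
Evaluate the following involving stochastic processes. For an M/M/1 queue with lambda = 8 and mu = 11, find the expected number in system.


rho = 8/11 = 0.7273
L = rho/(1-rho)
= 0.7273/0.2727
= 2.6667

2.6667


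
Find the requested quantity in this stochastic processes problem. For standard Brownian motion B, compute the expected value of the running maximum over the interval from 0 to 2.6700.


E(max B(s)) = sqrt(2t/pi)
= sqrt(2*2.6700/pi)
= sqrt(1.6998)
= 1.3038

1.3038


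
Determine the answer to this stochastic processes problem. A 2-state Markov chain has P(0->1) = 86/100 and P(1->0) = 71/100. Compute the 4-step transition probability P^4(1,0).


Computing P^4 by matrix multiplication.
P = [[0.1400, 0.8600], [0.7100, 0.2900]]
After raising P to the power 4:
P^4(1,0) = 0.4045

0.4045


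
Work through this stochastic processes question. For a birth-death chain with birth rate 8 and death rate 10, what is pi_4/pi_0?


For birth-death process, pi_n/pi_0 = (lambda/mu)^n
= (8/10)^4
= 0.4096

0.4096


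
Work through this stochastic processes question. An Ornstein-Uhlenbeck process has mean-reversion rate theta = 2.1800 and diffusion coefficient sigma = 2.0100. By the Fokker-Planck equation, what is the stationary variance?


Stationary variance = sigma^2 / (2*theta)
= 2.0100^2 / (2*2.1800)
= 4.0401 / 4.3600
= 0.9266

0.9266


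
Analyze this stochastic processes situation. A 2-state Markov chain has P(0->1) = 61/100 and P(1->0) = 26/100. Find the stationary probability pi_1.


Stationary distribution: pi_0 = p10/(p01+p10), pi_1 = p01/(p01+p10)
p01 = 0.6100, p10 = 0.2600
pi_1 = 0.7011

0.7011


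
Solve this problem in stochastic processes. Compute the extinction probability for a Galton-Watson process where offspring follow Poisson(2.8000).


Since mu = 2.8000 > 1, extinction prob q < 1.
Solve s = exp(mu*(s-1)) iteratively.
q = 0.0750

0.0750


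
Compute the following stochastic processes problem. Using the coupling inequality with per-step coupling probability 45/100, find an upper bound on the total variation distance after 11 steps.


TV distance bound <= (1-delta)^n
= (1 - 0.4500)^11
= 0.5500^11
= 0.0014

0.0014


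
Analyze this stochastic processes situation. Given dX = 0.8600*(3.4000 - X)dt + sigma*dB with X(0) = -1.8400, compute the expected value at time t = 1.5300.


E[X(t)] = mu + (X(0) - mu)*exp(-theta*t)
= 3.4000 + (-1.8400 - 3.4000)*exp(-0.8600*1.5300)
= 3.4000 + -5.2400 * 0.2683
= 1.9943

1.9943


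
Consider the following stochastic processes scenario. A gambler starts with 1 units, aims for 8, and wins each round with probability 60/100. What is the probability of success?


Gambler's ruin formula:
r = q/p = 0.4000/0.6000 = 0.6667
P(win) = (1 - r^i)/(1 - r^N)
= (1 - 0.6667^1)/(1 - 0.6667^8)
= 0.3469

0.3469


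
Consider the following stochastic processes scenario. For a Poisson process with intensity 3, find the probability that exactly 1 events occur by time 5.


P(N(t)=k) = (lambda*t)^k * exp(-lambda*t) / k!
lambda*t = 15
= 15^1 * exp(-15) / 1!
= 15 * 3.0590e-07 / 1
= 4.5885e-06

4.5885e-06


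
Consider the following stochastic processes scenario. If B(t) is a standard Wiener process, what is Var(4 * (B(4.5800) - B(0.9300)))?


Var(alpha*(B(t)-B(s))) = alpha^2 * (t-s)
= 4^2 * (4.5800 - 0.9300)
= 16 * 3.6500
= 58.4000

58.4000


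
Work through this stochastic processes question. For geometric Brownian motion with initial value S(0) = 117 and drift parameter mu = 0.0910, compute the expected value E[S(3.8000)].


E[S(t)] = S(0) * exp(mu * t)
= 117 * exp(0.0910 * 3.8000)
= 117 * 1.4131
= 165.3350

165.3350


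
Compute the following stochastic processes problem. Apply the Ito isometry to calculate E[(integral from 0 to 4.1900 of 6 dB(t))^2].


By Ito isometry: E[(int f dB)^2] = int f^2 dt
= 6^2 * 4.1900
= 36 * 4.1900 = 150.8400

150.8400


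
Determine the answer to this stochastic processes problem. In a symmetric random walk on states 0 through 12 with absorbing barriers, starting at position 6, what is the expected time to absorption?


For symmetric RW on 0,...,N with absorbing barriers, E(i) = i*(N-i)
E(6) = 6 * 6 = 36

36


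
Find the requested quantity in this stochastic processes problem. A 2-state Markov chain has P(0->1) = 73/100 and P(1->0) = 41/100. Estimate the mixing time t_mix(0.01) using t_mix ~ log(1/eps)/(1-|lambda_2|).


lambda_2 = |1 - p01 - p10| = |1 - 0.7300 - 0.4100| = 0.1400
t_mix ~ log(1/eps)/(1 - |lambda_2|)
= log(100)/(1 - 0.1400) = 4.6052/0.8600
= 5.3548

5.3548


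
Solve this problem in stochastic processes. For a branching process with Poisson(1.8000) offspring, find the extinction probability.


Since mu = 1.8000 > 1, extinction prob q < 1.
Solve s = exp(mu*(s-1)) iteratively.
q = 0.2676

0.2676


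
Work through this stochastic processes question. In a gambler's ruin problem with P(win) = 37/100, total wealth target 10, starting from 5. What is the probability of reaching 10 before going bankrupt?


Gambler's ruin formula:
r = q/p = 0.6300/0.3700 = 1.7027
P(win) = (1 - r^i)/(1 - r^N)
= (1 - 1.7027^5)/(1 - 1.7027^10)
= 0.0653

0.0653


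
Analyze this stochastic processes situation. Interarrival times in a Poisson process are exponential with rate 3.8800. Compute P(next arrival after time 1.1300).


P(X > t) = exp(-lambda * t)
= exp(-3.8800 * 1.1300)
= exp(-4.3844) = 0.0125

0.0125


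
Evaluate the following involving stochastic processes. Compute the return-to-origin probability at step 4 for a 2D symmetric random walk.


P = C(4,2)^2 / 4^4
= 6^2 / 256
= 36 / 256
= 0.1406

0.1406


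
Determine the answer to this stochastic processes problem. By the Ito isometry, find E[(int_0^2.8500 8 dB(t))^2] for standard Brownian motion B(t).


By Ito isometry: E[(int f dB)^2] = int f^2 dt
= 8^2 * 2.8500
= 64 * 2.8500 = 182.4000

182.4000


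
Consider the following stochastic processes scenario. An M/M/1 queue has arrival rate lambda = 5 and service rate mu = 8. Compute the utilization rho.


rho = lambda/mu
= 5/8
= 0.6250

0.6250


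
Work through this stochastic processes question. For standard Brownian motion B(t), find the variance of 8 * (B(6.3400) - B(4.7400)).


Var(alpha*(B(t)-B(s))) = alpha^2 * (t-s)
= 8^2 * (6.3400 - 4.7400)
= 64 * 1.6000
= 102.4000

102.4000


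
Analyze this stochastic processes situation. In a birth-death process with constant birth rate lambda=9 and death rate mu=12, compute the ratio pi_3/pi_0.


For birth-death process, pi_n/pi_0 = (lambda/mu)^n
= (9/12)^3
= 0.4219

0.4219


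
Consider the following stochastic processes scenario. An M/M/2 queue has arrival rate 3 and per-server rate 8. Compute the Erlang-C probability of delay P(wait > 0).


a = lambda/mu = 0.3750
rho = a/c = 0.1875
Erlang-C formula applied:
C(c,a) = 0.0592

0.0592


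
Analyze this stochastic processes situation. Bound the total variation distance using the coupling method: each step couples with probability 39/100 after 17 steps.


TV distance bound <= (1-delta)^n
= (1 - 0.3900)^17
= 0.6100^17
= 2.2419e-04

2.2419e-04


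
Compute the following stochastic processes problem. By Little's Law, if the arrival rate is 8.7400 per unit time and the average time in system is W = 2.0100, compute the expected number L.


Little's Law: L = lambda * W
= 8.7400 * 2.0100
= 17.5674

17.5674


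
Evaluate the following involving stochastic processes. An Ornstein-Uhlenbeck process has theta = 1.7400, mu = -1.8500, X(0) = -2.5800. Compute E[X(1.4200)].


E[X(t)] = mu + (X(0) - mu)*exp(-theta*t)
= -1.8500 + (-2.5800 - -1.8500)*exp(-1.7400*1.4200)
= -1.8500 + -0.7300 * 0.0845
= -1.9117

-1.9117


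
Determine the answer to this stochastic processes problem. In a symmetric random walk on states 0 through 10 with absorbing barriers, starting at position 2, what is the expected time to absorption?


For symmetric RW on 0,...,N with absorbing barriers, E(i) = i*(N-i)
E(2) = 2 * 8 = 16

16


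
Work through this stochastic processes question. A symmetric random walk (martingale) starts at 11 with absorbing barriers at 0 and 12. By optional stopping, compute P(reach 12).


By optional stopping theorem: E(M at tau) = M(0) = 11
P(hit 12)*12 + P(hit 0)*0 = 11
P(hit 12) = (11 - 0)/(12 - 0) = 11/12 = 0.9167

0.9167


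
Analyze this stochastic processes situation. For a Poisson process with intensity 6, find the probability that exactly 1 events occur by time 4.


P(N(t)=k) = (lambda*t)^k * exp(-lambda*t) / k!
lambda*t = 24
= 24^1 * exp(-24) / 1!
= 24 * 3.7751e-11 / 1
= 9.0603e-10

9.0603e-10


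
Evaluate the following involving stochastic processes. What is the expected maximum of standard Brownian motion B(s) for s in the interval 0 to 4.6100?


E(max B(s)) = sqrt(2t/pi)
= sqrt(2*4.6100/pi)
= sqrt(2.9348)
= 1.7131

1.7131


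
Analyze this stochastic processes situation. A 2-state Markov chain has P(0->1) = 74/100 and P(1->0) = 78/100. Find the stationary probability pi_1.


Stationary distribution: pi_0 = p10/(p01+p10), pi_1 = p01/(p01+p10)
p01 = 0.7400, p10 = 0.7800
pi_1 = 0.4868

0.4868


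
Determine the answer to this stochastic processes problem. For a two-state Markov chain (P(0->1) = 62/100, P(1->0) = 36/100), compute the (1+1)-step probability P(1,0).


P^2 = P^1 * P^1
Computing via matrix multiplication of the transition matrix.
Entry (1,0) of P^2 = 0.3672

0.3672


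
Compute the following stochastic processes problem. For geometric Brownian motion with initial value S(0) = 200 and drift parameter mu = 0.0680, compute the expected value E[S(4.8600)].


E[S(t)] = S(0) * exp(mu * t)
= 200 * exp(0.0680 * 4.8600)
= 200 * 1.3916
= 278.3272

278.3272


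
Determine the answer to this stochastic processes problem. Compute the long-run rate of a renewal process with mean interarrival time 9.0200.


Long-run renewal rate = 1/E(X)
= 1/9.0200
= 0.1109

0.1109


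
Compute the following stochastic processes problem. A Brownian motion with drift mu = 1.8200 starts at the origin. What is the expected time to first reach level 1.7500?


Expected first passage time = a/mu
= 1.7500/1.8200
= 0.9615

0.9615


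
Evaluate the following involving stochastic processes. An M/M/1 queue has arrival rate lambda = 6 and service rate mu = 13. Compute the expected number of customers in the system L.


rho = 6/13 = 0.4615
L = rho/(1-rho)
= 0.4615/0.5385
= 0.8571

0.8571


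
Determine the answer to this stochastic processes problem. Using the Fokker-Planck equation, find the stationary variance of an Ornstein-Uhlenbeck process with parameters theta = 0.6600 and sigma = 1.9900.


Stationary variance = sigma^2 / (2*theta)
= 1.9900^2 / (2*0.6600)
= 3.9601 / 1.3200
= 3.0001

3.0001


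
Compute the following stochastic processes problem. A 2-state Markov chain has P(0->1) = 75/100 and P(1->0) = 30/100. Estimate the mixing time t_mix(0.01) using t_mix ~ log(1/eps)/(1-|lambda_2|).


lambda_2 = |1 - p01 - p10| = |1 - 0.7500 - 0.3000| = 0.0500
t_mix ~ log(1/eps)/(1 - |lambda_2|)
= log(100)/(1 - 0.0500) = 4.6052/0.9500
= 4.8475

4.8475


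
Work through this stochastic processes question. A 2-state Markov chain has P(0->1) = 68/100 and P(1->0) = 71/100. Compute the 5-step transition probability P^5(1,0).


Computing P^5 by matrix multiplication.
P = [[0.3200, 0.6800], [0.7100, 0.2900]]
After raising P to the power 5:
P^5(1,0) = 0.5154

0.5154


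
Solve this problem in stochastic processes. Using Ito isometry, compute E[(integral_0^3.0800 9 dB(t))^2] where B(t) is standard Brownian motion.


By Ito isometry: E[(int f dB)^2] = int f^2 dt
= 9^2 * 3.0800
= 81 * 3.0800 = 249.4800

249.4800


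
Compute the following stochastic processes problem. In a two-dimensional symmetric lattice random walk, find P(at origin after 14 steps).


P = C(14,7)^2 / 4^14
= 3432^2 / 268435456
= 11778624 / 268435456
= 0.0439

0.0439


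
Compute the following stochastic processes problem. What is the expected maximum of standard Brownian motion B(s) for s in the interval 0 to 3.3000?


E(max B(s)) = sqrt(2t/pi)
= sqrt(2*3.3000/pi)
= sqrt(2.1008)
= 1.4494

1.4494


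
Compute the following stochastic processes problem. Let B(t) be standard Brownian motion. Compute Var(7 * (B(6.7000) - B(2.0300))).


Var(alpha*(B(t)-B(s))) = alpha^2 * (t-s)
= 7^2 * (6.7000 - 2.0300)
= 49 * 4.6700
= 228.8300

228.8300


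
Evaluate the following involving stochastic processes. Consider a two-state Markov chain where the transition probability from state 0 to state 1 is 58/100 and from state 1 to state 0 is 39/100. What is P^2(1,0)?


Computing P^2 by matrix multiplication.
P = [[0.4200, 0.5800], [0.3900, 0.6100]]
After raising P to the power 2:
P^2(1,0) = 0.4017

0.4017


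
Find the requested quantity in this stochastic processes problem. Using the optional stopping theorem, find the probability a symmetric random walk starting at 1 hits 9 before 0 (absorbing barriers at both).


By optional stopping theorem: E(M at tau) = M(0) = 1
P(hit 9)*9 + P(hit 0)*0 = 1
P(hit 9) = (1 - 0)/(9 - 0) = 1/9 = 0.1111

0.1111


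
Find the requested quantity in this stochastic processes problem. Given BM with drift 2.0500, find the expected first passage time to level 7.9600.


Expected first passage time = a/mu
= 7.9600/2.0500
= 3.8829

3.8829


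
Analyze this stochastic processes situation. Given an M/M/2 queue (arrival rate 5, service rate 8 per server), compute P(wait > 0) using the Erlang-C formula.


a = lambda/mu = 0.6250
rho = a/c = 0.3125
Erlang-C formula applied:
C(c,a) = 0.1488

0.1488


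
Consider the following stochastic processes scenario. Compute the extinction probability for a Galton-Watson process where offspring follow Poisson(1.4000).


Since mu = 1.4000 > 1, extinction prob q < 1.
Solve s = exp(mu*(s-1)) iteratively.
q = 0.4890

0.4890


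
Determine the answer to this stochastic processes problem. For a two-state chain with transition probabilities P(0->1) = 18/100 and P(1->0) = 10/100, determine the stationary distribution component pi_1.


Stationary distribution: pi_0 = p10/(p01+p10), pi_1 = p01/(p01+p10)
p01 = 0.1800, p10 = 0.1000
pi_1 = 0.6429

0.6429


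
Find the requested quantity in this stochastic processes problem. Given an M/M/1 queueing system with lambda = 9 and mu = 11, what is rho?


rho = lambda/mu
= 9/11
= 0.8182

0.8182


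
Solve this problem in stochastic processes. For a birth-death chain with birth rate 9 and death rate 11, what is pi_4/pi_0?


For birth-death process, pi_n/pi_0 = (lambda/mu)^n
= (9/11)^4
= 0.4481

0.4481


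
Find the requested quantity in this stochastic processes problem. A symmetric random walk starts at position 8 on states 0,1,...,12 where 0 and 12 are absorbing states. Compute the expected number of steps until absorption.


For symmetric RW on 0,...,N with absorbing barriers, E(i) = i*(N-i)
E(8) = 8 * 4 = 32

32


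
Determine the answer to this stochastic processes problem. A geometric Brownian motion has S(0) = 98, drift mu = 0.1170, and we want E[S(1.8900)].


E[S(t)] = S(0) * exp(mu * t)
= 98 * exp(0.1170 * 1.8900)
= 98 * 1.2475
= 122.2536

122.2536


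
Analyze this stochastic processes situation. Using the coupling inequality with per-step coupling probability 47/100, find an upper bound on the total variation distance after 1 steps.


TV distance bound <= (1-delta)^n
= (1 - 0.4700)^1
= 0.5300^1
= 0.5300

0.5300


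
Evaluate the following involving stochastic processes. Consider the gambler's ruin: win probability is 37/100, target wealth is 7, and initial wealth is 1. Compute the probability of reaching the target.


Gambler's ruin formula:
r = q/p = 0.6300/0.3700 = 1.7027
P(win) = (1 - r^i)/(1 - r^N)
= (1 - 1.7027^1)/(1 - 1.7027^7)
= 0.0174

0.0174


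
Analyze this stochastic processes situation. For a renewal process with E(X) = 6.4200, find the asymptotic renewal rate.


Long-run renewal rate = 1/E(X)
= 1/6.4200
= 0.1558

0.1558


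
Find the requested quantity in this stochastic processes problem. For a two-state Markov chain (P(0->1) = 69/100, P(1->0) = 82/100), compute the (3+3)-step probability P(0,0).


P^6 = P^3 * P^3
Computing via matrix multiplication of the transition matrix.
Entry (0,0) of P^6 = 0.5511

0.5511


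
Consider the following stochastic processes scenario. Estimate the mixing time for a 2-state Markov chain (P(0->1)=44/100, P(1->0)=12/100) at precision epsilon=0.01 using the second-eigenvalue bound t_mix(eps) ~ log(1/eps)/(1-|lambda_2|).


lambda_2 = |1 - p01 - p10| = |1 - 0.4400 - 0.1200| = 0.4400
t_mix ~ log(1/eps)/(1 - |lambda_2|)
= log(100)/(1 - 0.4400) = 4.6052/0.5600
= 8.2235

8.2235


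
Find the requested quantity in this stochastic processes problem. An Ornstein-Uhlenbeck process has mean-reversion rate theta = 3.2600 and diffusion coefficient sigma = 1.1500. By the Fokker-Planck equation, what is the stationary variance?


Stationary variance = sigma^2 / (2*theta)
= 1.1500^2 / (2*3.2600)
= 1.3225 / 6.5200
= 0.2028

0.2028


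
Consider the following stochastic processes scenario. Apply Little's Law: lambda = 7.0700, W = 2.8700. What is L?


Little's Law: L = lambda * W
= 7.0700 * 2.8700
= 20.2909

20.2909


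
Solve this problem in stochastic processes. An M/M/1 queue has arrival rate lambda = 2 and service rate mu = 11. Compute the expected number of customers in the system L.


rho = 2/11 = 0.1818
L = rho/(1-rho)
= 0.1818/0.8182
= 0.2222

0.2222


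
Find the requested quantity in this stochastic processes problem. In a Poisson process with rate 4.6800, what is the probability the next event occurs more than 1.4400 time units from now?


P(X > t) = exp(-lambda * t)
= exp(-4.6800 * 1.4400)
= exp(-6.7392) = 0.0012

0.0012


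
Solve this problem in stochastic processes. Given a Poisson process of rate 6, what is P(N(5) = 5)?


P(N(t)=k) = (lambda*t)^k * exp(-lambda*t) / k!
lambda*t = 30
= 30^5 * exp(-30) / 5!
= 24300000 * 9.3576e-14 / 120
= 1.8949e-08

1.8949e-08


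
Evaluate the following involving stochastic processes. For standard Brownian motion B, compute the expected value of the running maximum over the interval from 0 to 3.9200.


E(max B(s)) = sqrt(2t/pi)
= sqrt(2*3.9200/pi)
= sqrt(2.4955)
= 1.5797

1.5797


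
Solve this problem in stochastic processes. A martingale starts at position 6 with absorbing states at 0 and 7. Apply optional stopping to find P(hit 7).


By optional stopping theorem: E(M at tau) = M(0) = 6
P(hit 7)*7 + P(hit 0)*0 = 6
P(hit 7) = (6 - 0)/(7 - 0) = 6/7 = 0.8571

0.8571


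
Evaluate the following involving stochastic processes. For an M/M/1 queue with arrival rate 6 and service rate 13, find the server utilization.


rho = lambda/mu
= 6/13
= 0.4615

0.4615


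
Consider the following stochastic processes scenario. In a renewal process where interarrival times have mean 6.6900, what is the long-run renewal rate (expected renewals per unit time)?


Long-run renewal rate = 1/E(X)
= 1/6.6900
= 0.1495

0.1495


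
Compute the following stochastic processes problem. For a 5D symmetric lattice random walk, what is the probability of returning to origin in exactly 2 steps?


P(return in 2 steps) = P(reverse first step) = 1/(2d)
= 1/10
= 0.1000

0.1000


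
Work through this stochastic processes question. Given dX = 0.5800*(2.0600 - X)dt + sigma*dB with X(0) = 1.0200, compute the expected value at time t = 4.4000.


E[X(t)] = mu + (X(0) - mu)*exp(-theta*t)
= 2.0600 + (1.0200 - 2.0600)*exp(-0.5800*4.4000)
= 2.0600 + -1.0400 * 0.0779
= 1.9790

1.9790


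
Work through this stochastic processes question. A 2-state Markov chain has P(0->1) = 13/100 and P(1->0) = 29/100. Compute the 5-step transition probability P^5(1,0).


Computing P^5 by matrix multiplication.
P = [[0.8700, 0.1300], [0.2900, 0.7100]]
After raising P to the power 5:
P^5(1,0) = 0.6452

0.6452


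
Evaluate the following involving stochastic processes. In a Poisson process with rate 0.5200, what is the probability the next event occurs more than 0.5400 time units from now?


P(X > t) = exp(-lambda * t)
= exp(-0.5200 * 0.5400)
= exp(-0.2808) = 0.7552

0.7552


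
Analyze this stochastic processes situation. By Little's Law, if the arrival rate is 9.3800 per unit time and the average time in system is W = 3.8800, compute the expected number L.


Little's Law: L = lambda * W
= 9.3800 * 3.8800
= 36.3944

36.3944


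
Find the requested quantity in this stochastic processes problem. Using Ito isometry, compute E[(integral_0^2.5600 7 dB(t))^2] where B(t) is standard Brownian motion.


By Ito isometry: E[(int f dB)^2] = int f^2 dt
= 7^2 * 2.5600
= 49 * 2.5600 = 125.4400

125.4400


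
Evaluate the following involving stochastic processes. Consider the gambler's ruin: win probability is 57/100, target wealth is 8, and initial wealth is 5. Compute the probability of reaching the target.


Gambler's ruin formula:
r = q/p = 0.4300/0.5700 = 0.7544
P(win) = (1 - r^i)/(1 - r^N)
= (1 - 0.7544^5)/(1 - 0.7544^8)
= 0.8442

0.8442


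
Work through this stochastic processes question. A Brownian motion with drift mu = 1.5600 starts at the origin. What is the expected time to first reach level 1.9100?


Expected first passage time = a/mu
= 1.9100/1.5600
= 1.2244

1.2244


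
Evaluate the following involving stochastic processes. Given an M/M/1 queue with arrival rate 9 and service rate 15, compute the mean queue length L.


rho = 9/15 = 0.6000
L = rho/(1-rho)
= 0.6000/0.4000
= 1.5000

1.5000


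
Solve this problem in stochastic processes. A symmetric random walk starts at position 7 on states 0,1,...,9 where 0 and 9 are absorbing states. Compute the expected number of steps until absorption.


For symmetric RW on 0,...,N with absorbing barriers, E(i) = i*(N-i)
E(7) = 7 * 2 = 14

14


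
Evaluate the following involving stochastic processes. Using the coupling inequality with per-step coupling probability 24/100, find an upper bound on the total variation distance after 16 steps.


TV distance bound <= (1-delta)^n
= (1 - 0.2400)^16
= 0.7600^16
= 0.0124

0.0124


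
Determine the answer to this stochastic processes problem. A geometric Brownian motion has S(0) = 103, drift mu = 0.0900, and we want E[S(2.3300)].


E[S(t)] = S(0) * exp(mu * t)
= 103 * exp(0.0900 * 2.3300)
= 103 * 1.2333
= 127.0307

127.0307


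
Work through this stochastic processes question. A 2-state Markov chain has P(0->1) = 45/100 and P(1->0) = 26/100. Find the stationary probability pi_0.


Stationary distribution: pi_0 = p10/(p01+p10), pi_1 = p01/(p01+p10)
p01 = 0.4500, p10 = 0.2600
pi_0 = 0.3662

0.3662


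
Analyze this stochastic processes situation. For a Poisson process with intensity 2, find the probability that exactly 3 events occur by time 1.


P(N(t)=k) = (lambda*t)^k * exp(-lambda*t) / k!
lambda*t = 2
= 2^3 * exp(-2) / 3!
= 8 * 0.1353 / 6
= 0.1804

0.1804


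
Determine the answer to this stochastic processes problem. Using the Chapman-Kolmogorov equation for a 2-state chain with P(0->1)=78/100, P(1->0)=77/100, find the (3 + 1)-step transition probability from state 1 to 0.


P^4 = P^3 * P^1
Computing via matrix multiplication of the transition matrix.
Entry (1,0) of P^4 = 0.4513

0.4513


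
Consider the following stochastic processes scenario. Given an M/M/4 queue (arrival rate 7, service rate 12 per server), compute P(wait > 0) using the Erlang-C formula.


a = lambda/mu = 0.5833
rho = a/c = 0.1458
Erlang-C formula applied:
C(c,a) = 0.0032

0.0032


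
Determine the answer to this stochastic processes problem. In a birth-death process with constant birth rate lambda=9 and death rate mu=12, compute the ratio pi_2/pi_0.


For birth-death process, pi_n/pi_0 = (lambda/mu)^n
= (9/12)^2
= 0.5625

0.5625


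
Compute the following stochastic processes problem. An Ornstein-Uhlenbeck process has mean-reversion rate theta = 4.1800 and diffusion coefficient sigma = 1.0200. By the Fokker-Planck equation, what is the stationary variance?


Stationary variance = sigma^2 / (2*theta)
= 1.0200^2 / (2*4.1800)
= 1.0404 / 8.3600
= 0.1244

0.1244


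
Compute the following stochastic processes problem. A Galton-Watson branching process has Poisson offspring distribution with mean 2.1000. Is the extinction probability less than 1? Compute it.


Since mu = 2.1000 > 1, extinction prob q < 1.
Solve s = exp(mu*(s-1)) iteratively.
q = 0.1779

0.1779


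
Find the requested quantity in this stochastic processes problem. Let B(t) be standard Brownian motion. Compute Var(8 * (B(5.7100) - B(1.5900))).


Var(alpha*(B(t)-B(s))) = alpha^2 * (t-s)
= 8^2 * (5.7100 - 1.5900)
= 64 * 4.1200
= 263.6800

263.6800


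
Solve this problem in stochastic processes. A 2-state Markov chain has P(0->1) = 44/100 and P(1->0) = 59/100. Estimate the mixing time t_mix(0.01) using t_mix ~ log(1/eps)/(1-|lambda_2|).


lambda_2 = |1 - p01 - p10| = |1 - 0.4400 - 0.5900| = 0.0300
t_mix ~ log(1/eps)/(1 - |lambda_2|)
= log(100)/(1 - 0.0300) = 4.6052/0.9700
= 4.7476

4.7476


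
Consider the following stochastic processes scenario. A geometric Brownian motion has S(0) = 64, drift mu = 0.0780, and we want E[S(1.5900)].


E[S(t)] = S(0) * exp(mu * t)
= 64 * exp(0.0780 * 1.5900)
= 64 * 1.1320
= 72.4505

72.4505


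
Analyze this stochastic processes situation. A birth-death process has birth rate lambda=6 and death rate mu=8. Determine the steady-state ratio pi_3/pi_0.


For birth-death process, pi_n/pi_0 = (lambda/mu)^n
= (6/8)^3
= 0.4219

0.4219


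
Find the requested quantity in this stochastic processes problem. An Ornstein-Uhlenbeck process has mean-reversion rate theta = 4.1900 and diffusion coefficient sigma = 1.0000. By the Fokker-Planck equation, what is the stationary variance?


Stationary variance = sigma^2 / (2*theta)
= 1.0000^2 / (2*4.1900)
= 1.0000 / 8.3800
= 0.1193

0.1193


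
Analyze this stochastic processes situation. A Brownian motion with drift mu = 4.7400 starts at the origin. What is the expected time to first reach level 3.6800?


Expected first passage time = a/mu
= 3.6800/4.7400
= 0.7764

0.7764


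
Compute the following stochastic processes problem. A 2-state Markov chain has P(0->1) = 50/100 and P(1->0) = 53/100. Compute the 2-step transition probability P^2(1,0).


Computing P^2 by matrix multiplication.
P = [[0.5000, 0.5000], [0.5300, 0.4700]]
After raising P to the power 2:
P^2(1,0) = 0.5141

0.5141


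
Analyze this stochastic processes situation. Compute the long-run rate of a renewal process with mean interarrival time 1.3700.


Long-run renewal rate = 1/E(X)
= 1/1.3700
= 0.7299

0.7299


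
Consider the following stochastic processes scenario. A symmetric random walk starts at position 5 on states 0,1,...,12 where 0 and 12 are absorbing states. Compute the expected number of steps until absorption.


For symmetric RW on 0,...,N with absorbing barriers, E(i) = i*(N-i)
E(5) = 5 * 7 = 35

35


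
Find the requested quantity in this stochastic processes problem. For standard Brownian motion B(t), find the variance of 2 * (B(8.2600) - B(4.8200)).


Var(alpha*(B(t)-B(s))) = alpha^2 * (t-s)
= 2^2 * (8.2600 - 4.8200)
= 4 * 3.4400
= 13.7600

13.7600


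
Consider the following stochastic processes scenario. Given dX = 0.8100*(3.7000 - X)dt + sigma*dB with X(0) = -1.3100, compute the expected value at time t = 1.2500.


E[X(t)] = mu + (X(0) - mu)*exp(-theta*t)
= 3.7000 + (-1.3100 - 3.7000)*exp(-0.8100*1.2500)
= 3.7000 + -5.0100 * 0.3633
= 1.8798

1.8798


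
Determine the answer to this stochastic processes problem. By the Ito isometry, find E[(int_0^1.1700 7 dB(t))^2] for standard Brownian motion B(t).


By Ito isometry: E[(int f dB)^2] = int f^2 dt
= 7^2 * 1.1700
= 49 * 1.1700 = 57.3300

57.3300


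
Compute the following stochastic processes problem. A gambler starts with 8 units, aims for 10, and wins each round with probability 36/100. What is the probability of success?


Gambler's ruin formula:
r = q/p = 0.6400/0.3600 = 1.7778
P(win) = (1 - r^i)/(1 - r^N)
= (1 - 1.7778^8)/(1 - 1.7778^10)
= 0.3142

0.3142


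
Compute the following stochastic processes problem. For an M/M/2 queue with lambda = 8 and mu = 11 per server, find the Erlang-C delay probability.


a = lambda/mu = 0.7273
rho = a/c = 0.3636
Erlang-C formula applied:
C(c,a) = 0.1939

0.1939


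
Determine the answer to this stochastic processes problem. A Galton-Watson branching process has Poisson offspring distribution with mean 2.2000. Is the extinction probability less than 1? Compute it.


Since mu = 2.2000 > 1, extinction prob q < 1.
Solve s = exp(mu*(s-1)) iteratively.
q = 0.1563

0.1563


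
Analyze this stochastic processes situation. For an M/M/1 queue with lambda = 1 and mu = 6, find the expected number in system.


rho = 1/6 = 0.1667
L = rho/(1-rho)
= 0.1667/0.8333
= 0.2000

0.2000


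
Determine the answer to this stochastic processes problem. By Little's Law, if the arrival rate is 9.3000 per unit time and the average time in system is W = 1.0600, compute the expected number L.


Little's Law: L = lambda * W
= 9.3000 * 1.0600
= 9.8580

9.8580


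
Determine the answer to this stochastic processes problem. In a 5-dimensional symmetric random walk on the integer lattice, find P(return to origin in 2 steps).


P(return in 2 steps) = P(reverse first step) = 1/(2d)
= 1/10
= 0.1000

0.1000


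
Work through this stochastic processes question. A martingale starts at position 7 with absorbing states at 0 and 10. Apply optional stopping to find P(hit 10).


By optional stopping theorem: E(M at tau) = M(0) = 7
P(hit 10)*10 + P(hit 0)*0 = 7
P(hit 10) = (7 - 0)/(10 - 0) = 7/10 = 0.7000

0.7000


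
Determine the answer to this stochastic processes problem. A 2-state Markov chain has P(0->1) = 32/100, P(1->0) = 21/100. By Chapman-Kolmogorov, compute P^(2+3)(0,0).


P^5 = P^2 * P^3
Computing via matrix multiplication of the transition matrix.
Entry (0,0) of P^5 = 0.4101

0.4101


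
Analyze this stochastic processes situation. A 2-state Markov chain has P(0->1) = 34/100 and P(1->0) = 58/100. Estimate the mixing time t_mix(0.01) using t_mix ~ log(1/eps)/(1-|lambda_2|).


lambda_2 = |1 - p01 - p10| = |1 - 0.3400 - 0.5800| = 0.0800
t_mix ~ log(1/eps)/(1 - |lambda_2|)
= log(100)/(1 - 0.0800) = 4.6052/0.9200
= 5.0056

5.0056


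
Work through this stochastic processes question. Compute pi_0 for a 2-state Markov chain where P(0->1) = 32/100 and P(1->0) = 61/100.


Stationary distribution: pi_0 = p10/(p01+p10), pi_1 = p01/(p01+p10)
p01 = 0.3200, p10 = 0.6100
pi_0 = 0.6559

0.6559


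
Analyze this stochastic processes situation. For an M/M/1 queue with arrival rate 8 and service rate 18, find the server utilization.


rho = lambda/mu
= 8/18
= 0.4444

0.4444


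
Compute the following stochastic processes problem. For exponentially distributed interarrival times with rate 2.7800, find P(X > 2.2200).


P(X > t) = exp(-lambda * t)
= exp(-2.7800 * 2.2200)
= exp(-6.1716) = 0.0021

0.0021


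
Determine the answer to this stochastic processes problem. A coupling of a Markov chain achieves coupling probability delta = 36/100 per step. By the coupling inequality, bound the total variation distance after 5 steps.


TV distance bound <= (1-delta)^n
= (1 - 0.3600)^5
= 0.6400^5
= 0.1074

0.1074


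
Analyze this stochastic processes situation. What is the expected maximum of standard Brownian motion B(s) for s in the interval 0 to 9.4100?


E(max B(s)) = sqrt(2t/pi)
= sqrt(2*9.4100/pi)
= sqrt(5.9906)
= 2.4476

2.4476


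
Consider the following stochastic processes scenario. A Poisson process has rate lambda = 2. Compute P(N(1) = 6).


P(N(t)=k) = (lambda*t)^k * exp(-lambda*t) / k!
lambda*t = 2
= 2^6 * exp(-2) / 6!
= 64 * 0.1353 / 720
= 0.0120

0.0120


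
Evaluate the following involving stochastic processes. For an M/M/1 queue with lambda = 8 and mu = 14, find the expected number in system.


rho = 8/14 = 0.5714
L = rho/(1-rho)
= 0.5714/0.4286
= 1.3333

1.3333


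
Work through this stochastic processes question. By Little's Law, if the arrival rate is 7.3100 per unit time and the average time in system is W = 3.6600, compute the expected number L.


Little's Law: L = lambda * W
= 7.3100 * 3.6600
= 26.7546

26.7546


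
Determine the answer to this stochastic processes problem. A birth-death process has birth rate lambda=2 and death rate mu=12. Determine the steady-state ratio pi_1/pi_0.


For birth-death process, pi_n/pi_0 = (lambda/mu)^n
= (2/12)^1
= 0.1667

0.1667


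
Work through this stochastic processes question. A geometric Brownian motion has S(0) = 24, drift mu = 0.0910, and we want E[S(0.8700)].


E[S(t)] = S(0) * exp(mu * t)
= 24 * exp(0.0910 * 0.8700)
= 24 * 1.0824
= 25.9773

25.9773


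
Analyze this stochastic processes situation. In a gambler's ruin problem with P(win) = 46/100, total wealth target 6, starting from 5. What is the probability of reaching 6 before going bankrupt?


Gambler's ruin formula:
r = q/p = 0.5400/0.4600 = 1.1739
P(win) = (1 - r^i)/(1 - r^N)
= (1 - 1.1739^5)/(1 - 1.1739^6)
= 0.7602

0.7602


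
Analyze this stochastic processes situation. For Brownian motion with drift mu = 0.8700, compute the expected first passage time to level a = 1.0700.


Expected first passage time = a/mu
= 1.0700/0.8700
= 1.2299

1.2299


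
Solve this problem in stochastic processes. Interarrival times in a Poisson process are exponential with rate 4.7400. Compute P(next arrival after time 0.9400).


P(X > t) = exp(-lambda * t)
= exp(-4.7400 * 0.9400)
= exp(-4.4556) = 0.0116

0.0116


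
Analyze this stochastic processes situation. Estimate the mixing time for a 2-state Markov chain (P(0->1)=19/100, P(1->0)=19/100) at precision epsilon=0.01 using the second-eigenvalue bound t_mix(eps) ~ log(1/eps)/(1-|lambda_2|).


lambda_2 = |1 - p01 - p10| = |1 - 0.1900 - 0.1900| = 0.6200
t_mix ~ log(1/eps)/(1 - |lambda_2|)
= log(100)/(1 - 0.6200) = 4.6052/0.3800
= 12.1189

12.1189


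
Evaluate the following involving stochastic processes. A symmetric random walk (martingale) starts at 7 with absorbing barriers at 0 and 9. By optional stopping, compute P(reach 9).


By optional stopping theorem: E(M at tau) = M(0) = 7
P(hit 9)*9 + P(hit 0)*0 = 7
P(hit 9) = (7 - 0)/(9 - 0) = 7/9 = 0.7778

0.7778


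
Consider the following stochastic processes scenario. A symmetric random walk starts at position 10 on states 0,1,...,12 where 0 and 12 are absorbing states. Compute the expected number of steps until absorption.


For symmetric RW on 0,...,N with absorbing barriers, E(i) = i*(N-i)
E(10) = 10 * 2 = 20

20


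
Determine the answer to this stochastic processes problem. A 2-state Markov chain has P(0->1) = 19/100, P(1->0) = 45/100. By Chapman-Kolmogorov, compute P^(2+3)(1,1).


P^5 = P^2 * P^3
Computing via matrix multiplication of the transition matrix.
Entry (1,1) of P^5 = 0.3011

0.3011


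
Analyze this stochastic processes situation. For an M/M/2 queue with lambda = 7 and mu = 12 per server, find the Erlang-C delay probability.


a = lambda/mu = 0.5833
rho = a/c = 0.2917
Erlang-C formula applied:
C(c,a) = 0.1317

0.1317


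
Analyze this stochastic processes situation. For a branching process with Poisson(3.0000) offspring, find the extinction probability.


Since mu = 3.0000 > 1, extinction prob q < 1.
Solve s = exp(mu*(s-1)) iteratively.
q = 0.0595

0.0595


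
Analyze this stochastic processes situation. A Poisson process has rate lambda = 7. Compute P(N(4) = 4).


P(N(t)=k) = (lambda*t)^k * exp(-lambda*t) / k!
lambda*t = 28
= 28^4 * exp(-28) / 4!
= 614656 * 6.9144e-13 / 24
= 1.7708e-08

1.7708e-08


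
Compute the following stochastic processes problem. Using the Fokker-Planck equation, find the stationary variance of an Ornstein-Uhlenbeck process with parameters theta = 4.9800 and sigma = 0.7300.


Stationary variance = sigma^2 / (2*theta)
= 0.7300^2 / (2*4.9800)
= 0.5329 / 9.9600
= 0.0535

0.0535


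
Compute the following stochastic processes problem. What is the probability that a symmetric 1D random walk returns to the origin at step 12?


P(S(12) = 0) = C(12,6) / 4^6
= 924 / 4096
= 0.2256

0.2256


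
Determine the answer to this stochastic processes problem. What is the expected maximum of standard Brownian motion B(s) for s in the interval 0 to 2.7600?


E(max B(s)) = sqrt(2t/pi)
= sqrt(2*2.7600/pi)
= sqrt(1.7571)
= 1.3255

1.3255


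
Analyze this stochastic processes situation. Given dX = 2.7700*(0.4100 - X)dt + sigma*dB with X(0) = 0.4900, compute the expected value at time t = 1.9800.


E[X(t)] = mu + (X(0) - mu)*exp(-theta*t)
= 0.4100 + (0.4900 - 0.4100)*exp(-2.7700*1.9800)
= 0.4100 + 0.0800 * 0.0042
= 0.4103

0.4103


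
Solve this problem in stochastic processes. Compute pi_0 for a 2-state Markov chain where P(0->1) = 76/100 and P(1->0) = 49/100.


Stationary distribution: pi_0 = p10/(p01+p10), pi_1 = p01/(p01+p10)
p01 = 0.7600, p10 = 0.4900
pi_0 = 0.3920

0.3920


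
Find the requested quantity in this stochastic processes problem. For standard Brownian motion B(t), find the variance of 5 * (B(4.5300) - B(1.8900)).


Var(alpha*(B(t)-B(s))) = alpha^2 * (t-s)
= 5^2 * (4.5300 - 1.8900)
= 25 * 2.6400
= 66.0000

66.0000


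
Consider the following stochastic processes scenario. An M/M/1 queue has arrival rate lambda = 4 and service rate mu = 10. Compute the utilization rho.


rho = lambda/mu
= 4/10
= 0.4000

0.4000


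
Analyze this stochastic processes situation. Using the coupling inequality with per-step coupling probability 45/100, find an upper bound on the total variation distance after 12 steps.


TV distance bound <= (1-delta)^n
= (1 - 0.4500)^12
= 0.5500^12
= 7.6622e-04

7.6622e-04
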